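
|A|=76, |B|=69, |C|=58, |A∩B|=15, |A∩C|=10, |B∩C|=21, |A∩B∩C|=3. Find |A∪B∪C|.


|A∪B∪C| = 76+69+58-15-10-21+3 = 160

|A∪B∪C| = 160


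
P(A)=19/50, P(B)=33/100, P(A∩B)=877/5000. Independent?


P(A)×P(B) = 627/5000
P(A∩B) = 877/5000
Not equal → NOT independent

No, not independent


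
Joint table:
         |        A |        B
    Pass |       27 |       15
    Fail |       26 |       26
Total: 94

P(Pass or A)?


P(Pass∨A) = P(Pass) + P(A) - P(Pass∧A)
= (42 + 53 - 27)/94 = 68/94 = 34/47

P = 34/47 ≈ 72.34%


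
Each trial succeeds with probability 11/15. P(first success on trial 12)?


Geometric: P(X=12) = (1-p)^(k-1)×p = (4/15)^11×11/15 = 46137344/129746337890625

P(X=12) = 46137344/129746337890625 ≈ 0.00%


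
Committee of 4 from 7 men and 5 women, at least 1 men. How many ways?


Count by #men:
  1M,3W: C(7,1)×C(5,3)=70
  2M,2W: C(7,2)×C(5,2)=210
  3M,1W: C(7,3)×C(5,1)=175
  4M,0W: C(7,4)×C(5,0)=35
Total = 490

490


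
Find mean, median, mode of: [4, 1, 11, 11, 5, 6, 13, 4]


Sorted: [1, 4, 4, 5, 6, 11, 11, 13]
Mean = 55/8
Median = 11/2
Freq: {4: 2, 1: 1, 11: 2, 5: 1, 6: 1, 13: 1}
Mode: [4, 11]

Mean=55/8, Median=11/2, Mode=[4, 11]


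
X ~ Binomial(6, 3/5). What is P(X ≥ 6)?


P(X ≥ 6) = Σ P(X=i) for i=6..6
P(X=6) = 729/15625
Sum = 729/15625

P(X ≥ 6) = 729/15625 ≈ 4.67%


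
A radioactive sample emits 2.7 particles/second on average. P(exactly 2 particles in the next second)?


Poisson(λ=2.7): P(X=2) = e^(-λ)×λ^k/k!
= e^(-2.7) × 2.7^2 / 2!
≈ 0.06720551274 × 7.29 / 2 ≈ 0.244964

P(X=2) ≈ 0.244964 ≈ 24.50%


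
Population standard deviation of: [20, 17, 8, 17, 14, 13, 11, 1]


Mean = 101/8
  (20-101/8)²=3481/64
  (17-101/8)²=1225/64
  (8-101/8)²=1369/64
  (17-101/8)²=1225/64
  (14-101/8)²=121/64
  (13-101/8)²=9/64
  (11-101/8)²=169/64
  (1-101/8)²=8649/64
Σ(x-μ)² = 2031/8
σ² = (2031/8)/8 = 2031/64

σ = √(2031/64) ≈ 5.6333


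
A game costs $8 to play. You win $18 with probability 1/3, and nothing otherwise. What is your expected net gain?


E[gain] = (18-8)×1/3 + (-8)×2/3
= 10/3 - 16/3 = -2

Expected net gain = $-2 ≈ $-2.00


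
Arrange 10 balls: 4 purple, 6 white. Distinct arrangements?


10!/(4!×6!) = 210

210


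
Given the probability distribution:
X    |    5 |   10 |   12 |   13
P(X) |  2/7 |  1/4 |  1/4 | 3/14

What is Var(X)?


E[X] = 68/7
E[X²] = 1461/14
Var(X) = E[X²] - (E[X])² = 1461/14 - 4624/49 = 979/98

Var(X) = 979/98 ≈ 9.9898


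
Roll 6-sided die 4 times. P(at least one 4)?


P(no 4)^4 = (5/6)^4 = 625/1296
P(≥1) = 1 - 625/1296 = 671/1296

P = 671/1296 ≈ 51.77%


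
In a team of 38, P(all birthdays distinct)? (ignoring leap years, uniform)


P(all different) = Π(365-i)/365 for i=0..37
= (365/365)×(364/365)×...×(328/365)
= 0.135932

P ≈ 0.1359 ≈ 13.59%


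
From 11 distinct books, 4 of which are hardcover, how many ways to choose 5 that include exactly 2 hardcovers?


Choose 2 of the 4 hardcovers and 3 of the other 7 books:
C(4,2)×C(7,3) = 6×35 = 210

210


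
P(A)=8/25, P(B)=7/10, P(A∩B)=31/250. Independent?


P(A)×P(B) = 28/125
P(A∩B) = 31/250
Not equal → NOT independent

No, not independent


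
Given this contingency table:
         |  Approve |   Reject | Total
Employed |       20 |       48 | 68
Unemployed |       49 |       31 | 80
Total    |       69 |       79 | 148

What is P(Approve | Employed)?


P(Approve | Employed) = 20/(20+48) = 20/68 = 5/17

P(Approve|Employed) = 5/17 ≈ 29.41%


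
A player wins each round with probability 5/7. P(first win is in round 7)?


Geometric: P(X=7) = (1-p)^(k-1)×p = (2/7)^6×5/7 = 320/823543

P(X=7) = 320/823543 ≈ 0.04%


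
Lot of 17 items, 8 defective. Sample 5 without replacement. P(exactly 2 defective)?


Hypergeometric: C(8,2)×C(9,3)/C(17,5)
= 28×84/6188 = 84/221

P(X=2) = 84/221 ≈ 38.01%


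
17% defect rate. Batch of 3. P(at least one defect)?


P(all good) = (83/100)^3 = 571787/1000000
P(≥1 defect) = 428213/1000000

P = 428213/1000000 ≈ 42.82%


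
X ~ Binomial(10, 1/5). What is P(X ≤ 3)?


P(X ≤ 3) = Σ P(X=i) for i=0..3
P(X=0) = 1048576/9765625
P(X=1) = 524288/1953125
P(X=2) = 589824/1953125
P(X=3) = 393216/1953125
Sum = 8585216/9765625

P(X ≤ 3) = 8585216/9765625 ≈ 87.91%


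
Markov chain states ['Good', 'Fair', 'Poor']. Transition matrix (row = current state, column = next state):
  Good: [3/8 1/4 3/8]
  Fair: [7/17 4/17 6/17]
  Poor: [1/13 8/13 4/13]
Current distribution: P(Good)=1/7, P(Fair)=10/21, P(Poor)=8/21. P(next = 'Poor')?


P(next=Poor) = Σᵢ P(now=i)×P(i→Poor)
= 1/7×3/8 + 10/21×6/17 + 8/21×4/13
= 3/56 + 20/119 + 32/273 = 12581/37128

P = 12581/37128 ≈ 0.3389


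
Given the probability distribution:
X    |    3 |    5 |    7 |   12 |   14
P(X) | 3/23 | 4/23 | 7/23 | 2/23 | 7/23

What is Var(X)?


E[X] = 200/23
E[X²] = 2130/23
Var(X) = E[X²] - (E[X])² = 2130/23 - 40000/529 = 8990/529

Var(X) = 8990/529 ≈ 16.9943


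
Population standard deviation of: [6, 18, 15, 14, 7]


Mean = 60/5 = 12
  (6-12)²=36
  (18-12)²=36
  (15-12)²=9
  (14-12)²=4
  (7-12)²=25
Σ(x-μ)² = 110
σ² = 110/5 = 22

σ = √(22) ≈ 4.6904


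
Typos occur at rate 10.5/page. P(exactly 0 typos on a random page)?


Poisson(λ=10.5): P(X=0) = e^(-λ)×λ^k/k!
= e^(-10.5) × 10.5^0 / 0!
≈ 2.753644935e-05 × 1 / 1 ≈ 0.000028

P(X=0) ≈ 0.000028 ≈ 0.00%


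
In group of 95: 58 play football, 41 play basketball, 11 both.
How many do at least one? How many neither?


|A∪B| = 58+41-11 = 88
Neither = 95-88 = 7

At least one: 88; Neither: 7


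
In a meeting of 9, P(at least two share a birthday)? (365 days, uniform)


P(all different) = Π(365-i)/365 for i=0..8
= 0.905376
P(match) = 1 - 0.905376 = 0.094624

P ≈ 0.0946 ≈ 9.46%


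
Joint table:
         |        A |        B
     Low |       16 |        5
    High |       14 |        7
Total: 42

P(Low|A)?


P(Low|A) = 16/(16+14) = 16/30 = 8/15

P = 8/15 ≈ 53.33%


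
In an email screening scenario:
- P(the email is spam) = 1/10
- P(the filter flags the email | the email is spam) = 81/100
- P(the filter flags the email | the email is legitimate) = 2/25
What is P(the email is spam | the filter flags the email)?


Using Bayes' theorem:
P(A|B) = P(B|A)·P(A) / P(B)

P(the filter flags the email) = 81/100 × 1/10 + 2/25 × 9/10
= 81/1000 + 9/125 = 153/1000

P(the email is spam|the filter flags the email) = (81/1000) / (153/1000) = 9/17

P(the email is spam|the filter flags the email) = 9/17 ≈ 52.94%


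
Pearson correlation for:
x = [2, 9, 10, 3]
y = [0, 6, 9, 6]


n=4, Σx=24, Σy=21, Σxy=162, Σx²=194, Σy²=153
r = (4×162 - 24×21)/√((4×194 - 24²)(4×153 - 21²))
= 144/√(200×171) = 144/√34200 ≈ 144/184.9324 ≈ 0.7787

r ≈ 0.7787


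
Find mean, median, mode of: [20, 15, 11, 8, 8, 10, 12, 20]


Sorted: [8, 8, 10, 11, 12, 15, 20, 20]
Mean = 104/8 = 13
Median = 23/2
Freq: {20: 2, 15: 1, 11: 1, 8: 2, 10: 1, 12: 1}
Mode: [8, 20]

Mean=13, Median=23/2, Mode=[8, 20]


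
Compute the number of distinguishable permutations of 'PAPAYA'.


Letters: 6, freq: {'P': 2, 'A': 3, 'Y': 1}
6!/(2!×3!×1!) = 720/12 = 60

60


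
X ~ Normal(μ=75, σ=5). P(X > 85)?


z = (85-75)/5 = 2.0
P(X > 85) = 1 - P(Z ≤ 2.0) = 1 - 0.9772 = 0.0228

P(X > 85) ≈ 0.0228


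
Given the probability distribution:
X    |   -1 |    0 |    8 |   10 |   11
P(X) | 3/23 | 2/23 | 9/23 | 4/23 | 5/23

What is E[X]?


E[X] = Σ x·P(X=x)
= (-1)×(3/23) + (0)×(2/23) + (8)×(9/23) + (10)×(4/23) + (11)×(5/23)
= 164/23

E[X] = 164/23


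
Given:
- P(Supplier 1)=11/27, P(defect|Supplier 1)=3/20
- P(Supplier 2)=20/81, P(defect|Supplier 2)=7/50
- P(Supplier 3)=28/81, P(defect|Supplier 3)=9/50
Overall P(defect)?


P(B) = Σ P(B|Aᵢ)×P(Aᵢ)
  3/20×11/27 = 11/180
  7/50×20/81 = 14/405
  9/50×28/81 = 14/225
Sum = 1279/8100

P(defect) = 1279/8100 ≈ 15.79%


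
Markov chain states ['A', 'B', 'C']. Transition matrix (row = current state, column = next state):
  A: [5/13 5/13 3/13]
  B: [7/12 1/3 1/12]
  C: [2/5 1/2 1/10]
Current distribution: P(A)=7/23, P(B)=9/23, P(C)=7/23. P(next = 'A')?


P(next=A) = Σᵢ P(now=i)×P(i→A)
= 7/23×5/13 + 9/23×7/12 + 7/23×2/5
= 35/299 + 21/92 + 14/115 = 2793/5980

P = 2793/5980 ≈ 0.4671


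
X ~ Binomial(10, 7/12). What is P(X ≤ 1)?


P(X ≤ 1) = Σ P(X=i) for i=0..1
P(X=0) = 9765625/61917364224
P(X=1) = 68359375/30958682112
Sum = 48828125/20639121408

P(X ≤ 1) = 48828125/20639121408 ≈ 0.24%


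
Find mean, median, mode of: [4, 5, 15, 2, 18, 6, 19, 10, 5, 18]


Sorted: [2, 4, 5, 5, 6, 10, 15, 18, 18, 19]
Mean = 102/10 = 51/5
Median = 8
Freq: {4: 1, 5: 2, 15: 1, 2: 1, 18: 2, 6: 1, 19: 1, 10: 1}
Mode: [5, 18]

Mean=51/5, Median=8, Mode=[5, 18]


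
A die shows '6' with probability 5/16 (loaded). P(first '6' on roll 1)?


Geometric: P(X=1) = (1-p)^(k-1)×p = (11/16)^0×5/16 = 5/16

P(X=1) = 5/16 ≈ 31.25%


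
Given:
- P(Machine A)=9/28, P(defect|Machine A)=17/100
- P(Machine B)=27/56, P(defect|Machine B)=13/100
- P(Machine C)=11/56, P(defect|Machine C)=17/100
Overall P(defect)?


P(B) = Σ P(B|Aᵢ)×P(Aᵢ)
  17/100×9/28 = 153/2800
  13/100×27/56 = 351/5600
  17/100×11/56 = 187/5600
Sum = 211/1400

P(defect) = 211/1400 ≈ 15.07%


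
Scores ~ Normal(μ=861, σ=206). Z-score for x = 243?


z = (x - μ)/σ = (243 - 861)/206 = -3.0

z = -3.0


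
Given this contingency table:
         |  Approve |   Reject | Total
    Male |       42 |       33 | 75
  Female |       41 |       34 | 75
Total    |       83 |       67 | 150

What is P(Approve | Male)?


P(Approve | Male) = 42/(42+33) = 42/75 = 14/25

P(Approve|Male) = 14/25 ≈ 56.00%


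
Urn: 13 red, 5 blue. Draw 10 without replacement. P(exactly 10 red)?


Hypergeometric: C(13,10)×C(5,0)/C(18,10)
= 286×1/43758 = 1/153

P(X=10) = 1/153 ≈ 0.65%


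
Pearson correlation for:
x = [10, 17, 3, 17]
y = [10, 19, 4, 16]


n=4, Σx=47, Σy=49, Σxy=707, Σx²=687, Σy²=733
r = (4×707 - 47×49)/√((4×687 - 47²)(4×733 - 49²))
= 525/√(539×531) = 525/√286209 ≈ 525/534.9850 ≈ 0.9813

r ≈ 0.9813


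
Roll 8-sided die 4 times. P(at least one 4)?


P(no 4)^4 = (7/8)^4 = 2401/4096
P(≥1) = 1 - 2401/4096 = 1695/4096

P = 1695/4096 ≈ 41.38%


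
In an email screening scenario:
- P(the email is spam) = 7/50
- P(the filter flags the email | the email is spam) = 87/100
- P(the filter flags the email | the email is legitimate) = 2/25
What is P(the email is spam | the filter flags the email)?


Using Bayes' theorem:
P(A|B) = P(B|A)·P(A) / P(B)

P(the filter flags the email) = 87/100 × 7/50 + 2/25 × 43/50
= 609/5000 + 43/625 = 953/5000

P(the email is spam|the filter flags the email) = (609/5000) / (953/5000) = 609/953

P(the email is spam|the filter flags the email) = 609/953 ≈ 63.90%


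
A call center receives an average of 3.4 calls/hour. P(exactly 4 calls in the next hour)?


Poisson(λ=3.4): P(X=4) = e^(-λ)×λ^k/k!
= e^(-3.4) × 3.4^4 / 4!
≈ 0.03337326996 × 133.6336 / 24 ≈ 0.185825

P(X=4) ≈ 0.185825 ≈ 18.58%


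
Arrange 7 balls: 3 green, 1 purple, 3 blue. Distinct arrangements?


7!/(3!×1!×3!) = 140

140


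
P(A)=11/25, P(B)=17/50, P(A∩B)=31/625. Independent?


P(A)×P(B) = 187/1250
P(A∩B) = 31/625
Not equal → NOT independent

No, not independent


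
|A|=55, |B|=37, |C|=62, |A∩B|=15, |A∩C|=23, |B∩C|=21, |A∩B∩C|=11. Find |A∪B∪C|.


|A∪B∪C| = 55+37+62-15-23-21+11 = 106

|A∪B∪C| = 106


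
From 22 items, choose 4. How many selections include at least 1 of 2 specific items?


Complement: C(22,4) - C(20,4) = 7315 - 4845 = 2470

2470


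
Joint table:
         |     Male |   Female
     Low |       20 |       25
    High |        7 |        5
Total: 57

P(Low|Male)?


P(Low|Male) = 20/(20+7) = 20/27

P = 20/27 ≈ 74.07%


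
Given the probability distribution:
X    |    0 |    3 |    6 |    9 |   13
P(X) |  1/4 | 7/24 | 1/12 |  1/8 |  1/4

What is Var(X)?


E[X] = 23/4
E[X²] = 58
Var(X) = E[X²] - (E[X])² = 58 - 529/16 = 399/16

Var(X) = 399/16 ≈ 24.9375


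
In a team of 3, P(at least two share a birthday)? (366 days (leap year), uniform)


P(all different) = Π(366-i)/366 for i=0..2
= 0.991818
P(match) = 1 - 0.991818 = 0.008182

P ≈ 0.0082 ≈ 0.82%


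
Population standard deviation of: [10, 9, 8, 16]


Mean = 43/4
  (10-43/4)²=9/16
  (9-43/4)²=49/16
  (8-43/4)²=121/16
  (16-43/4)²=441/16
Σ(x-μ)² = 155/4
σ² = (155/4)/4 = 155/16

σ = √(155/16) ≈ 3.1125


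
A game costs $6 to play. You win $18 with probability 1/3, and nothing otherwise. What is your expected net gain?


E[gain] = (18-6)×1/3 + (-6)×2/3
= 4 - 4 = 0

Expected net gain = $0 ≈ $0.00


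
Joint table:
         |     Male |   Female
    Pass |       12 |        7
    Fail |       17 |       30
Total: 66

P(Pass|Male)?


P(Pass|Male) = 12/(12+17) = 12/29

P = 12/29 ≈ 41.38%


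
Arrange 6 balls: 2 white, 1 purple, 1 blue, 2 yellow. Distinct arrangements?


6!/(2!×1!×1!×2!) = 180

180


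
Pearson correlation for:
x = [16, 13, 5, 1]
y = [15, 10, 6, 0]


n=4, Σx=35, Σy=31, Σxy=400, Σx²=451, Σy²=361
r = (4×400 - 35×31)/√((4×451 - 35²)(4×361 - 31²))
= 515/√(579×483) = 515/√279657 ≈ 515/528.8261 ≈ 0.9739

r ≈ 0.9739


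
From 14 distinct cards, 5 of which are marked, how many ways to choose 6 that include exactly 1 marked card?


Choose 1 of the 5 marked cards and 5 of the other 9 cards:
C(5,1)×C(9,5) = 5×126 = 630

630


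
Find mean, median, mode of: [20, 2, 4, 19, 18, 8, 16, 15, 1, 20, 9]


Sorted: [1, 2, 4, 8, 9, 15, 16, 18, 19, 20, 20]
Mean = 132/11 = 12
Median = 15
Freq: {20: 2, 2: 1, 4: 1, 19: 1, 18: 1, 8: 1, 16: 1, 15: 1, 1: 1, 9: 1}
Mode: [20]

Mean=12, Median=15, Mode=20


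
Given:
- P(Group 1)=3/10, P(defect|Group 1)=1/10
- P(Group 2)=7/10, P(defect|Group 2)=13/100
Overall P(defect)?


P(B) = Σ P(B|Aᵢ)×P(Aᵢ)
  1/10×3/10 = 3/100
  13/100×7/10 = 91/1000
Sum = 121/1000

P(defect) = 121/1000 ≈ 12.10%


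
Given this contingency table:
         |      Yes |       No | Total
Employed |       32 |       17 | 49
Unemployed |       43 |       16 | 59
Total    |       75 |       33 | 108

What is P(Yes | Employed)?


P(Yes | Employed) = 32/(32+17) = 32/49

P(Yes|Employed) = 32/49 ≈ 65.31%


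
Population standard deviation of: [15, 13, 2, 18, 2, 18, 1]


Mean = 69/7
  (15-69/7)²=1296/49
  (13-69/7)²=484/49
  (2-69/7)²=3025/49
  (18-69/7)²=3249/49
  (2-69/7)²=3025/49
  (18-69/7)²=3249/49
  (1-69/7)²=3844/49
Σ(x-μ)² = 2596/7
σ² = (2596/7)/7 = 2596/49

σ = √(2596/49) ≈ 7.2787


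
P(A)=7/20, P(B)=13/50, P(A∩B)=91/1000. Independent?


P(A)×P(B) = 91/1000
P(A∩B) = 91/1000
Equal ✓ → Independent

Yes, independent


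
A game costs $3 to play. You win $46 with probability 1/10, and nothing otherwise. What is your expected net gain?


E[gain] = (46-3)×1/10 + (-3)×9/10
= 43/10 - 27/10 = 8/5

Expected net gain = $8/5 ≈ $1.60


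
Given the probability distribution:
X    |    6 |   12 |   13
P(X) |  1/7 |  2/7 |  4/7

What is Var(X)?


E[X] = 82/7
E[X²] = 1000/7
Var(X) = E[X²] - (E[X])² = 1000/7 - 6724/49 = 276/49

Var(X) = 276/49 ≈ 5.6327


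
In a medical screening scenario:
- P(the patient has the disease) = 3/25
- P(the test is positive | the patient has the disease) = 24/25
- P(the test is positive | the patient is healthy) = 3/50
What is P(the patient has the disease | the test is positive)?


Using Bayes' theorem:
P(A|B) = P(B|A)·P(A) / P(B)

P(the test is positive) = 24/25 × 3/25 + 3/50 × 22/25
= 72/625 + 33/625 = 21/125

P(the patient has the disease|the test is positive) = (72/625) / (21/125) = 24/35

P(the patient has the disease|the test is positive) = 24/35 ≈ 68.57%


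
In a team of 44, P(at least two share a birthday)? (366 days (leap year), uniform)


P(all different) = Π(366-i)/366 for i=0..43
= 0.067633
P(match) = 1 - 0.067633 = 0.932367

P ≈ 0.9324 ≈ 93.24%


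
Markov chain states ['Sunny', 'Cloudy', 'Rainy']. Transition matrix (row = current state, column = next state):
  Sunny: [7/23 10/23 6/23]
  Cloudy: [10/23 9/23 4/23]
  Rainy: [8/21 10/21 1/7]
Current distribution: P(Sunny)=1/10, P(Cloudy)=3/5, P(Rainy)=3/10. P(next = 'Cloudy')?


P(next=Cloudy) = Σᵢ P(now=i)×P(i→Cloudy)
= 1/10×10/23 + 3/5×9/23 + 3/10×10/21
= 1/23 + 27/115 + 1/7 = 339/805

P = 339/805 ≈ 0.4211


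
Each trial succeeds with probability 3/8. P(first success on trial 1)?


Geometric: P(X=1) = (1-p)^(k-1)×p = (5/8)^0×3/8 = 3/8

P(X=1) = 3/8 ≈ 37.50%


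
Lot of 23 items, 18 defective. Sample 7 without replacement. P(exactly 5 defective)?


Hypergeometric: C(18,5)×C(5,2)/C(23,7)
= 8568×10/245157 = 1680/4807

P(X=5) = 1680/4807 ≈ 34.95%


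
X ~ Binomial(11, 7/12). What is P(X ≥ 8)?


P(X ≥ 8) = Σ P(X=i) for i=8..11
P(X=8) = 39633006875/247669456896
P(X=9) = 55486209625/743008370688
P(X=10) = 15536138695/743008370688
P(X=11) = 1977326743/743008370688
Sum = 7995778987/30958682112

P(X ≥ 8) = 7995778987/30958682112 ≈ 25.83%


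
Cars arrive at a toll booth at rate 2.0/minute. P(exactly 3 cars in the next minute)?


Poisson(λ=2.0): P(X=3) = e^(-λ)×λ^k/k!
= e^(-2.0) × 2.0^3 / 3!
≈ 0.1353352832 × 8 / 6 ≈ 0.180447

P(X=3) ≈ 0.180447 ≈ 18.04%


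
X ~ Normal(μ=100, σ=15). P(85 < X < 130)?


z₁=(85-100)/15=-1.0, z₂=(130-100)/15=2.0
P = Φ(2.0) - Φ(-1.0) = 0.977250 - 0.158655 = 0.818595 ≈ 0.8186

P(85 < X < 130) ≈ 0.8186


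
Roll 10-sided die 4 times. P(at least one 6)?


P(no 6)^4 = (9/10)^4 = 6561/10000
P(≥1) = 1 - 6561/10000 = 3439/10000

P = 3439/10000 ≈ 34.39%


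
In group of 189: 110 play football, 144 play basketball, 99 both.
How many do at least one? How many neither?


|A∪B| = 110+144-99 = 155
Neither = 189-155 = 34

At least one: 155; Neither: 34


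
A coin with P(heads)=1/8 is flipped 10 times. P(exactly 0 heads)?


Binomial: P(X=0) = C(10,0)×p^0×(1-p)^10
= 1 × 1 × 282475249/1073741824 = 282475249/1073741824

P(X=0) = 282475249/1073741824 ≈ 26.31%


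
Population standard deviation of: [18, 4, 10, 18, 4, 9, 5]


Mean = 68/7
  (18-68/7)²=3364/49
  (4-68/7)²=1600/49
  (10-68/7)²=4/49
  (18-68/7)²=3364/49
  (4-68/7)²=1600/49
  (9-68/7)²=25/49
  (5-68/7)²=1089/49
Σ(x-μ)² = 1578/7
σ² = (1578/7)/7 = 1578/49

σ = √(1578/49) ≈ 5.6749


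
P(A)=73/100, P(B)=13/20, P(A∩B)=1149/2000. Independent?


P(A)×P(B) = 949/2000
P(A∩B) = 1149/2000
Not equal → NOT independent

No, not independent


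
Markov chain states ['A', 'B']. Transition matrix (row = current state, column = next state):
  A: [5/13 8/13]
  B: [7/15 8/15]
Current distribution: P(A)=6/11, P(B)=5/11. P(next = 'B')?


P(next=B) = Σᵢ P(now=i)×P(i→B)
= 6/11×8/13 + 5/11×8/15
= 48/143 + 8/33 = 248/429

P = 248/429 ≈ 0.5781


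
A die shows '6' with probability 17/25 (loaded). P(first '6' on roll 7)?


Geometric: P(X=7) = (1-p)^(k-1)×p = (8/25)^6×17/25 = 4456448/6103515625

P(X=7) = 4456448/6103515625 ≈ 0.07%


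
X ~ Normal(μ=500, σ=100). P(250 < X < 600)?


z₁=(250-500)/100=-2.5, z₂=(600-500)/100=1.0
P = Φ(1.0) - Φ(-2.5) = 0.841345 - 0.006210 = 0.835135 ≈ 0.8351

P(250 < X < 600) ≈ 0.8351


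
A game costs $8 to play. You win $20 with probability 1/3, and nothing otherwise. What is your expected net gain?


E[gain] = (20-8)×1/3 + (-8)×2/3
= 4 - 16/3 = -4/3

Expected net gain = $-4/3 ≈ $-1.33


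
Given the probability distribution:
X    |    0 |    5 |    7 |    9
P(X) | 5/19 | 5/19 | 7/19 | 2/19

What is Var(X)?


E[X] = 92/19
E[X²] = 630/19
Var(X) = E[X²] - (E[X])² = 630/19 - 8464/361 = 3506/361

Var(X) = 3506/361 ≈ 9.7119


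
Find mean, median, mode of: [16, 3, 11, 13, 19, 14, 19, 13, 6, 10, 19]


Sorted: [3, 6, 10, 11, 13, 13, 14, 16, 19, 19, 19]
Mean = 143/11 = 13
Median = 13
Freq: {16: 1, 3: 1, 11: 1, 13: 2, 19: 3, 14: 1, 6: 1, 10: 1}
Mode: [19]

Mean=13, Median=13, Mode=19


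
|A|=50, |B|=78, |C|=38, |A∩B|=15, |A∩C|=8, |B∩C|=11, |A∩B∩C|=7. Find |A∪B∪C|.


|A∪B∪C| = 50+78+38-15-8-11+7 = 139

|A∪B∪C| = 139


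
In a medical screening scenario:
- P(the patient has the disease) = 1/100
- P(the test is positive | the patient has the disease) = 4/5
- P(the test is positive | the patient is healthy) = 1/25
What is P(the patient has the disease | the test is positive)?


Using Bayes' theorem:
P(A|B) = P(B|A)·P(A) / P(B)

P(the test is positive) = 4/5 × 1/100 + 1/25 × 99/100
= 1/125 + 99/2500 = 119/2500

P(the patient has the disease|the test is positive) = (1/125) / (119/2500) = 20/119

P(the patient has the disease|the test is positive) = 20/119 ≈ 16.81%


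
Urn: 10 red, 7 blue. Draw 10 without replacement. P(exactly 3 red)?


Hypergeometric: C(10,3)×C(7,7)/C(17,10)
= 120×1/19448 = 15/2431

P(X=3) = 15/2431 ≈ 0.62%


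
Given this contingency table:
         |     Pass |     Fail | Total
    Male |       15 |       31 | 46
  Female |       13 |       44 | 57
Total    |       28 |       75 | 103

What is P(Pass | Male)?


P(Pass | Male) = 15/(15+31) = 15/46

P(Pass|Male) = 15/46 ≈ 32.61%


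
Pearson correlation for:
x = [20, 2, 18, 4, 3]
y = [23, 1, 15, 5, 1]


n=5, Σx=47, Σy=45, Σxy=755, Σx²=753, Σy²=781
r = (5×755 - 47×45)/√((5×753 - 47²)(5×781 - 45²))
= 1660/√(1556×1880) = 1660/√2925280 ≈ 1660/1710.3450 ≈ 0.9706

r ≈ 0.9706


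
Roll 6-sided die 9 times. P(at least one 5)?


P(no 5)^9 = (5/6)^9 = 1953125/10077696
P(≥1) = 1 - 1953125/10077696 = 8124571/10077696

P = 8124571/10077696 ≈ 80.62%


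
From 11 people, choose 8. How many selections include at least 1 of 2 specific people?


Complement: C(11,8) - C(9,8) = 165 - 9 = 156

156


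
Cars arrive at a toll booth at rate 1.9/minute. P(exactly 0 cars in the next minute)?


Poisson(λ=1.9): P(X=0) = e^(-λ)×λ^k/k!
= e^(-1.9) × 1.9^0 / 0!
≈ 0.1495686192 × 1 / 1 ≈ 0.149569

P(X=0) ≈ 0.149569 ≈ 14.96%


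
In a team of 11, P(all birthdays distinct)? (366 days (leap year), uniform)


P(all different) = Π(366-i)/366 for i=0..10
= (366/366)×(365/366)×...×(356/366)
= 0.859219

P ≈ 0.8592 ≈ 85.92%


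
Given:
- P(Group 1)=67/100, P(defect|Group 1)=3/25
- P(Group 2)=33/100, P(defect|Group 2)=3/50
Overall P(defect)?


P(B) = Σ P(B|Aᵢ)×P(Aᵢ)
  3/25×67/100 = 201/2500
  3/50×33/100 = 99/5000
Sum = 501/5000

P(defect) = 501/5000 ≈ 10.02%


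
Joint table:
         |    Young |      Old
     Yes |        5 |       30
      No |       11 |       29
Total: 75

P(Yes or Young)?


P(Yes∨Young) = P(Yes) + P(Young) - P(Yes∧Young)
= (35 + 16 - 5)/75 = 46/75

P = 46/75 ≈ 61.33%


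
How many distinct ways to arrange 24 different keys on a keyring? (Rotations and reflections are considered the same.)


Free circular arrangements: rotations and reflections both identified.
(n-1)!/2 = 23!/2 = 25852016738884976640000/2 = 12926008369442488320000

12926008369442488320000


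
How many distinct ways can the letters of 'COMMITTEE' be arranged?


Letters: 9, freq: {'C': 1, 'O': 1, 'M': 2, 'I': 1, 'T': 2, 'E': 2}
9!/(1!×1!×2!×1!×2!×2!) = 362880/8 = 45360

45360


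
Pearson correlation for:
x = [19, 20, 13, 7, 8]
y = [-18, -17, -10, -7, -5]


n=5, Σx=67, Σy=-57, Σxy=-901, Σx²=1043, Σy²=787
r = (5×(-901) - 67×(-57))/√((5×1043 - 67²)(5×787 - (-57)²))
= -686/√(726×686) = -686/√498036 ≈ -686/705.7167 ≈ -0.9721

r ≈ -0.9721


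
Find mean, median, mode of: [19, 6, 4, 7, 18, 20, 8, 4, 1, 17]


Sorted: [1, 4, 4, 6, 7, 8, 17, 18, 19, 20]
Mean = 104/10 = 52/5
Median = 15/2
Freq: {19: 1, 6: 1, 4: 2, 7: 1, 18: 1, 20: 1, 8: 1, 1: 1, 17: 1}
Mode: [4]

Mean=52/5, Median=15/2, Mode=4


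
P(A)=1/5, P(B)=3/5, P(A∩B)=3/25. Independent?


P(A)×P(B) = 3/25
P(A∩B) = 3/25
Equal ✓ → Independent

Yes, independent


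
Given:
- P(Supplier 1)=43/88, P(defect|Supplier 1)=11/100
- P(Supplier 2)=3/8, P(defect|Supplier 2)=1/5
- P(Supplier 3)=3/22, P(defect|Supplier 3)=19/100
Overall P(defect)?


P(B) = Σ P(B|Aᵢ)×P(Aᵢ)
  11/100×43/88 = 43/800
  1/5×3/8 = 3/40
  19/100×3/22 = 57/2200
Sum = 1361/8800

P(defect) = 1361/8800 ≈ 15.47%


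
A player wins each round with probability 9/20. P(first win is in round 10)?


Geometric: P(X=10) = (1-p)^(k-1)×p = (11/20)^9×9/20 = 21221529219/10240000000000

P(X=10) = 21221529219/10240000000000 ≈ 0.21%


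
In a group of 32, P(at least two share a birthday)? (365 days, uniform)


P(all different) = Π(365-i)/365 for i=0..31
= 0.246652
P(match) = 1 - 0.246652 = 0.753348

P ≈ 0.7533 ≈ 75.33%


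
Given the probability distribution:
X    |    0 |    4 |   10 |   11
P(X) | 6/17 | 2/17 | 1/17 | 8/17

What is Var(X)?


E[X] = 106/17
E[X²] = 1100/17
Var(X) = E[X²] - (E[X])² = 1100/17 - 11236/289 = 7464/289

Var(X) = 7464/289 ≈ 25.8270


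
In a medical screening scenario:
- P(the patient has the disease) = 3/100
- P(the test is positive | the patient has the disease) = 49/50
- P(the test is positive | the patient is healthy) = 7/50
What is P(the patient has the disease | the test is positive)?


Using Bayes' theorem:
P(A|B) = P(B|A)·P(A) / P(B)

P(the test is positive) = 49/50 × 3/100 + 7/50 × 97/100
= 147/5000 + 679/5000 = 413/2500

P(the patient has the disease|the test is positive) = (147/5000) / (413/2500) = 21/118

P(the patient has the disease|the test is positive) = 21/118 ≈ 17.80%


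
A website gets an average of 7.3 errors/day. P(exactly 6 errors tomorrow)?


Poisson(λ=7.3): P(X=6) = e^(-λ)×λ^k/k!
= e^(-7.3) × 7.3^6 / 6!
≈ 0.0006755387752 × 151334.226289 / 720 ≈ 0.141989

P(X=6) ≈ 0.141989 ≈ 14.20%


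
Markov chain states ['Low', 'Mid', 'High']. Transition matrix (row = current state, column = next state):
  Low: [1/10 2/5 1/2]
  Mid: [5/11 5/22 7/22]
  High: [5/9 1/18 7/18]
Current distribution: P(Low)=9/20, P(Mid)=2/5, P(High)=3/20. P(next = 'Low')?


P(next=Low) = Σᵢ P(now=i)×P(i→Low)
= 9/20×1/10 + 2/5×5/11 + 3/20×5/9
= 9/200 + 2/11 + 1/12 = 2047/6600

P = 2047/6600 ≈ 0.3102


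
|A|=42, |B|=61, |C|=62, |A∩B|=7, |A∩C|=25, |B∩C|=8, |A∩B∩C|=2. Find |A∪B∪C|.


|A∪B∪C| = 42+61+62-7-25-8+2 = 127

|A∪B∪C| = 127


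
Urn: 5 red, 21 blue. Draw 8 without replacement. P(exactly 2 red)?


Hypergeometric: C(5,2)×C(21,6)/C(26,8)
= 10×54264/1562275 = 5712/16445

P(X=2) = 5712/16445 ≈ 34.73%


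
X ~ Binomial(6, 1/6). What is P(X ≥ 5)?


P(X ≥ 5) = Σ P(X=i) for i=5..6
P(X=5) = 5/7776
P(X=6) = 1/46656
Sum = 31/46656

P(X ≥ 5) = 31/46656 ≈ 0.07%


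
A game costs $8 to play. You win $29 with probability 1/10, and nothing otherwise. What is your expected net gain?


E[gain] = (29-8)×1/10 + (-8)×9/10
= 21/10 - 36/5 = -51/10

Expected net gain = $-51/10 ≈ $-5.10


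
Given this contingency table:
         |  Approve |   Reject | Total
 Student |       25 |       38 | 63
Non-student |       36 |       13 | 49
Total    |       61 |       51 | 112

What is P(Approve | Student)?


P(Approve | Student) = 25/(25+38) = 25/63

P(Approve|Student) = 25/63 ≈ 39.68%


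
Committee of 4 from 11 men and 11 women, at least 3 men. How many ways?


Count by #men:
  3M,1W: C(11,3)×C(11,1)=1815
  4M,0W: C(11,4)×C(11,0)=330
Total = 2145

2145


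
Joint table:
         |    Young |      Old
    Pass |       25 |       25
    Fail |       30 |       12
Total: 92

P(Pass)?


P(Pass) = (25+25)/92 = 50/92 = 25/46

P(Pass) = 25/46 ≈ 54.35%


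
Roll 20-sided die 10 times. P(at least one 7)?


P(no 7)^10 = (19/20)^10 = 6131066257801/10240000000000
P(≥1) = 1 - 6131066257801/10240000000000 = 4108933742199/10240000000000

P = 4108933742199/10240000000000 ≈ 40.13%


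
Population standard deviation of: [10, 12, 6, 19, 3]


Mean = 50/5 = 10
  (10-10)²=0
  (12-10)²=4
  (6-10)²=16
  (19-10)²=81
  (3-10)²=49
Σ(x-μ)² = 150
σ² = 150/5 = 30

σ = √(30) ≈ 5.4772


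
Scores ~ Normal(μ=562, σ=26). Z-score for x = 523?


z = (x - μ)/σ = (523 - 562)/26 = -1.5

z = -1.5


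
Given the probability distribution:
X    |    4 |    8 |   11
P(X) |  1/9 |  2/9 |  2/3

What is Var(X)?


E[X] = 86/9
E[X²] = 290/3
Var(X) = E[X²] - (E[X])² = 290/3 - 7396/81 = 434/81

Var(X) = 434/81 ≈ 5.3580


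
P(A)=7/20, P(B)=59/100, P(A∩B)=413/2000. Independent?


P(A)×P(B) = 413/2000
P(A∩B) = 413/2000
Equal ✓ → Independent

Yes, independent


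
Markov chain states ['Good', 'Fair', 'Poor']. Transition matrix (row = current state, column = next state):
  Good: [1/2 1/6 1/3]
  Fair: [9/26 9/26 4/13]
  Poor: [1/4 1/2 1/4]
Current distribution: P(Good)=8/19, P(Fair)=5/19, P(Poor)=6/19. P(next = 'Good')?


P(next=Good) = Σᵢ P(now=i)×P(i→Good)
= 8/19×1/2 + 5/19×9/26 + 6/19×1/4
= 4/19 + 45/494 + 3/38 = 94/247

P = 94/247 ≈ 0.3806


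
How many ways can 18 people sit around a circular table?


Circular arrangements of 18 distinct objects: fix one position to break rotational symmetry.
(n-1)! = 17! = 355687428096000

355687428096000


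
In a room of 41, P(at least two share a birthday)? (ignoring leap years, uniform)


P(all different) = Π(365-i)/365 for i=0..40
= 0.096848
P(match) = 1 - 0.096848 = 0.903152

P ≈ 0.9032 ≈ 90.32%


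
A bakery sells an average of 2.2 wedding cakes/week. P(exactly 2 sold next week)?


Poisson(λ=2.2): P(X=2) = e^(-λ)×λ^k/k!
= e^(-2.2) × 2.2^2 / 2!
≈ 0.1108031584 × 4.84 / 2 ≈ 0.268144

P(X=2) ≈ 0.268144 ≈ 26.81%


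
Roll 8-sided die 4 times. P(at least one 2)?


P(no 2)^4 = (7/8)^4 = 2401/4096
P(≥1) = 1 - 2401/4096 = 1695/4096

P = 1695/4096 ≈ 41.38%


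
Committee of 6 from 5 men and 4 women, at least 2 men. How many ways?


Count by #men:
  2M,4W: C(5,2)×C(4,4)=10
  3M,3W: C(5,3)×C(4,3)=40
  4M,2W: C(5,4)×C(4,2)=30
  5M,1W: C(5,5)×C(4,1)=4
Total = 84

84


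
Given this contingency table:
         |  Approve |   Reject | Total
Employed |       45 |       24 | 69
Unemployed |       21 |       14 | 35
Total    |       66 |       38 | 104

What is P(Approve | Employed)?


P(Approve | Employed) = 45/(45+24) = 45/69 = 15/23

P(Approve|Employed) = 15/23 ≈ 65.22%


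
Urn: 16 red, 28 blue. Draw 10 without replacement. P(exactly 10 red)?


Hypergeometric: C(16,10)×C(28,0)/C(44,10)
= 8008×1/2481256778 = 4/1239389

P(X=10) = 4/1239389 ≈ 0.00%


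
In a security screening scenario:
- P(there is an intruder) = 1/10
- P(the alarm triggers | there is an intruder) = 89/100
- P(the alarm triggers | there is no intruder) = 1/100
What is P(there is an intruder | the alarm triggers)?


Using Bayes' theorem:
P(A|B) = P(B|A)·P(A) / P(B)

P(the alarm triggers) = 89/100 × 1/10 + 1/100 × 9/10
= 89/1000 + 9/1000 = 49/500

P(there is an intruder|the alarm triggers) = (89/1000) / (49/500) = 89/98

P(there is an intruder|the alarm triggers) = 89/98 ≈ 90.82%


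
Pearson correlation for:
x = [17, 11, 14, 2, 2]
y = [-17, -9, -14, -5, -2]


n=5, Σx=46, Σy=-47, Σxy=-598, Σx²=614, Σy²=595
r = (5×(-598) - 46×(-47))/√((5×614 - 46²)(5×595 - (-47)²))
= -828/√(954×766) = -828/√730764 ≈ -828/854.8474 ≈ -0.9686

r ≈ -0.9686


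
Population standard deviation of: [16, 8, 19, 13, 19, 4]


Mean = 79/6
  (16-79/6)²=289/36
  (8-79/6)²=961/36
  (19-79/6)²=1225/36
  (13-79/6)²=1/36
  (19-79/6)²=1225/36
  (4-79/6)²=3025/36
Σ(x-μ)² = 1121/6
σ² = (1121/6)/6 = 1121/36

σ = √(1121/36) ≈ 5.5802


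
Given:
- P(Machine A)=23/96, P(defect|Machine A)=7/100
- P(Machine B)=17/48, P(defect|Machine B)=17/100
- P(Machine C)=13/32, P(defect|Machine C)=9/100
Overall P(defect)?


P(B) = Σ P(B|Aᵢ)×P(Aᵢ)
  7/100×23/96 = 161/9600
  17/100×17/48 = 289/4800
  9/100×13/32 = 117/3200
Sum = 109/960

P(defect) = 109/960 ≈ 11.35%


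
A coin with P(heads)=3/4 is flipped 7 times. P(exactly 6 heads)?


Binomial: P(X=6) = C(7,6)×p^6×(1-p)^1
= 7 × 729/4096 × 1/4 = 5103/16384

P(X=6) = 5103/16384 ≈ 31.15%


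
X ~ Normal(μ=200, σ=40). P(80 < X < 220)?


z₁=(80-200)/40=-3.0, z₂=(220-200)/40=0.5
P = Φ(0.5) - Φ(-3.0) = 0.691462 - 0.001350 = 0.690112 ≈ 0.6901

P(80 < X < 220) ≈ 0.6901


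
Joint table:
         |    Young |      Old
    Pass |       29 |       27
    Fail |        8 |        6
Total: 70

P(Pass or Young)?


P(Pass∨Young) = P(Pass) + P(Young) - P(Pass∧Young)
= (56 + 37 - 29)/70 = 64/70 = 32/35

P = 32/35 ≈ 91.43%


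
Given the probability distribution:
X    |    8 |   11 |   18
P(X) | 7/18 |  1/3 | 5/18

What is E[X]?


E[X] = Σ x·P(X=x)
= (8)×(7/18) + (11)×(1/3) + (18)×(5/18)
= 106/9

E[X] = 106/9


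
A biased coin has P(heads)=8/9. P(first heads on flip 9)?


Geometric: P(X=9) = (1-p)^(k-1)×p = (1/9)^8×8/9 = 8/387420489

P(X=9) = 8/387420489 ≈ 0.00%


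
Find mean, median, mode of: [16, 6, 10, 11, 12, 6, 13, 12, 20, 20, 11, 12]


Sorted: [6, 6, 10, 11, 11, 12, 12, 12, 13, 16, 20, 20]
Mean = 149/12
Median = 12
Freq: {16: 1, 6: 2, 10: 1, 11: 2, 12: 3, 13: 1, 20: 2}
Mode: [12]

Mean=149/12, Median=12, Mode=12


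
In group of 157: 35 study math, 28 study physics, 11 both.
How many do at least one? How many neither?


|A∪B| = 35+28-11 = 52
Neither = 157-52 = 105

At least one: 52; Neither: 105


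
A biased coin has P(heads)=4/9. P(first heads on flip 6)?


Geometric: P(X=6) = (1-p)^(k-1)×p = (5/9)^5×4/9 = 12500/531441

P(X=6) = 12500/531441 ≈ 2.35%


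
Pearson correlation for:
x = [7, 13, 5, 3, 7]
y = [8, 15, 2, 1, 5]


n=5, Σx=35, Σy=31, Σxy=299, Σx²=301, Σy²=319
r = (5×299 - 35×31)/√((5×301 - 35²)(5×319 - 31²))
= 410/√(280×634) = 410/√177520 ≈ 410/421.3312 ≈ 0.9731

r ≈ 0.9731


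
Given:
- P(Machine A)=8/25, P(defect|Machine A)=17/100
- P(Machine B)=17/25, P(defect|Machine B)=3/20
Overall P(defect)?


P(B) = Σ P(B|Aᵢ)×P(Aᵢ)
  17/100×8/25 = 34/625
  3/20×17/25 = 51/500
Sum = 391/2500

P(defect) = 391/2500 ≈ 15.64%


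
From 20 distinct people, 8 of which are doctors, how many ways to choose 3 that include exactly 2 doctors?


Choose 2 of the 8 doctors and 1 of the other 12 people:
C(8,2)×C(12,1) = 28×12 = 336

336


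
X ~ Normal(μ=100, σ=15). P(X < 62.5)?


z = (62.5-100)/15 = -2.5
P(Z < -2.5) = 0.0062

P(X < 62.5) ≈ 0.0062


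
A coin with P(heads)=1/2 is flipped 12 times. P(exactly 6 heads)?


Binomial: P(X=6) = C(12,6)×p^6×(1-p)^6
= 924 × 1/64 × 1/64 = 231/1024

P(X=6) = 231/1024 ≈ 22.56%


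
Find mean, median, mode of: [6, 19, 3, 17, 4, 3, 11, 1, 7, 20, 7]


Sorted: [1, 3, 3, 4, 6, 7, 7, 11, 17, 19, 20]
Mean = 98/11
Median = 7
Freq: {6: 1, 19: 1, 3: 2, 17: 1, 4: 1, 11: 1, 1: 1, 7: 2, 20: 1}
Mode: [3, 7]

Mean=98/11, Median=7, Mode=[3, 7]


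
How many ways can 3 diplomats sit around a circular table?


Circular arrangements of 3 distinct objects: fix one position to break rotational symmetry.
(n-1)! = 2! = 2

2


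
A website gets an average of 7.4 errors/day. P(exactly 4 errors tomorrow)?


Poisson(λ=7.4): P(X=4) = e^(-λ)×λ^k/k!
= e^(-7.4) × 7.4^4 / 4!
≈ 0.0006112527611 × 2998.6576 / 24 ≈ 0.076372

P(X=4) ≈ 0.076372 ≈ 7.64%


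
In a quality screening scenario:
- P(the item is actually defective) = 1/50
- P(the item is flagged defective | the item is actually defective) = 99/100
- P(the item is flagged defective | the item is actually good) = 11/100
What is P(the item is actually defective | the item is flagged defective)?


Using Bayes' theorem:
P(A|B) = P(B|A)·P(A) / P(B)

P(the item is flagged defective) = 99/100 × 1/50 + 11/100 × 49/50
= 99/5000 + 539/5000 = 319/2500

P(the item is actually defective|the item is flagged defective) = (99/5000) / (319/2500) = 9/58

P(the item is actually defective|the item is flagged defective) = 9/58 ≈ 15.52%


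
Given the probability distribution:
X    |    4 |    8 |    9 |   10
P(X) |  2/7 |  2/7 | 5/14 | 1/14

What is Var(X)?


E[X] = 103/14
E[X²] = 825/14
Var(X) = E[X²] - (E[X])² = 825/14 - 10609/196 = 941/196

Var(X) = 941/196 ≈ 4.8010


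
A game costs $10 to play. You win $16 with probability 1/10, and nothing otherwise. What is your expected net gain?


E[gain] = (16-10)×1/10 + (-10)×9/10
= 3/5 - 9 = -42/5

Expected net gain = $-42/5 ≈ $-8.40


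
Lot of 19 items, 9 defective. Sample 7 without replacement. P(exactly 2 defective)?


Hypergeometric: C(9,2)×C(10,5)/C(19,7)
= 36×252/50388 = 756/4199

P(X=2) = 756/4199 ≈ 18.00%


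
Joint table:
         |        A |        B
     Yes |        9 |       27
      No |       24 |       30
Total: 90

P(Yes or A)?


P(Yes∨A) = P(Yes) + P(A) - P(Yes∧A)
= (36 + 33 - 9)/90 = 60/90 = 2/3

P = 2/3 ≈ 66.67%


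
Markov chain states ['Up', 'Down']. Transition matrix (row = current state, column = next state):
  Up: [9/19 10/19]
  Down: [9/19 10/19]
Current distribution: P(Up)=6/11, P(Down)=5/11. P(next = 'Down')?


P(next=Down) = Σᵢ P(now=i)×P(i→Down)
= 6/11×10/19 + 5/11×10/19
= 60/209 + 50/209 = 10/19

P = 10/19 ≈ 0.5263


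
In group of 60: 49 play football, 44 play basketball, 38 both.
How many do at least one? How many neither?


|A∪B| = 49+44-38 = 55
Neither = 60-55 = 5

At least one: 55; Neither: 5


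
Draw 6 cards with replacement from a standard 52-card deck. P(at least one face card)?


P(not a face card) = 40/52 = 10/13
P(none in 6 draws) = (10/13)^6 = 1000000/4826809
P(≥1 face card) = 1 - 1000000/4826809 = 3826809/4826809

P = 3826809/4826809 ≈ 79.28%


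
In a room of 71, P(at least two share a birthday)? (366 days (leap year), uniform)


P(all different) = Π(366-i)/366 for i=0..70
= 0.000694
P(match) = 1 - 0.000694 = 0.999306

P ≈ 0.9993 ≈ 99.93%


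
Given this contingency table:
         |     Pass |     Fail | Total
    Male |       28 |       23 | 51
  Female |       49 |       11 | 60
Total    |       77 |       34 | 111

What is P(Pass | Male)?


P(Pass | Male) = 28/(28+23) = 28/51

P(Pass|Male) = 28/51 ≈ 54.90%


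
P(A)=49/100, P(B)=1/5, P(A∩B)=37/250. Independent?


P(A)×P(B) = 49/500
P(A∩B) = 37/250
Not equal → NOT independent

No, not independent


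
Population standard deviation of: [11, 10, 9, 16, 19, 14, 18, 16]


Mean = 113/8
  (11-113/8)²=625/64
  (10-113/8)²=1089/64
  (9-113/8)²=1681/64
  (16-113/8)²=225/64
  (19-113/8)²=1521/64
  (14-113/8)²=1/64
  (18-113/8)²=961/64
  (16-113/8)²=225/64
Σ(x-μ)² = 791/8
σ² = (791/8)/8 = 791/64

σ = √(791/64) ≈ 3.5156


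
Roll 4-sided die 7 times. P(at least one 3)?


P(no 3)^7 = (3/4)^7 = 2187/16384
P(≥1) = 1 - 2187/16384 = 14197/16384

P = 14197/16384 ≈ 86.65%


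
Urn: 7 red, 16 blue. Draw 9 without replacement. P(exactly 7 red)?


Hypergeometric: C(7,7)×C(16,2)/C(23,9)
= 1×120/817190 = 12/81719

P(X=7) = 12/81719 ≈ 0.01%


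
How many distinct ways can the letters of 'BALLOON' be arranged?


Letters: 7, freq: {'B': 1, 'A': 1, 'L': 2, 'O': 2, 'N': 1}
7!/(1!×1!×2!×2!×1!) = 5040/4 = 1260

1260


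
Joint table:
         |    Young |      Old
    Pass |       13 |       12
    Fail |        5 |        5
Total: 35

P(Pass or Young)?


P(Pass∨Young) = P(Pass) + P(Young) - P(Pass∧Young)
= (25 + 18 - 13)/35 = 30/35 = 6/7

P = 6/7 ≈ 85.71%


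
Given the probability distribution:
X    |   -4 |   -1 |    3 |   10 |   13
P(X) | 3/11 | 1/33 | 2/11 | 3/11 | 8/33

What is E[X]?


E[X] = Σ x·P(X=x)
= (-4)×(3/11) + (-1)×(1/33) + (3)×(2/11) + (10)×(3/11) + (13)×(8/33)
= 175/33

E[X] = 175/33
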